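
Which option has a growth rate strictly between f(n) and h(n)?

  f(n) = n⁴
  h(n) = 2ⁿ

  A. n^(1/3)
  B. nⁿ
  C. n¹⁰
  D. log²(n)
C

We need g(n) with n⁴ = o(g(n)) and g(n) = o(2ⁿ), i.e. O(n⁴) ≺ g ≺ O(2ⁿ).
Check each option:
  A. n^(1/3) — O(n^(1/3)) does not grow strictly faster than f(n)
  B. nⁿ — O(nⁿ) does not grow strictly slower than h(n)
  C. n¹⁰ — O(n¹⁰) is strictly between O(n⁴) and O(2ⁿ) ✓
  D. log²(n) — O(log² n) does not grow strictly faster than f(n)

Only option C (n¹⁰) lies strictly between.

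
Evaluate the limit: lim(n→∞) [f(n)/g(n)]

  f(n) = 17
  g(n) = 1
17

Since 17 and 1 have the same growth rate (O(1)),
the ratio converges to a constant: 17.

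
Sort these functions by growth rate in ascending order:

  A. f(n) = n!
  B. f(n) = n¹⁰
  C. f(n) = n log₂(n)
C < B < A

Comparing growth rates:
C = n log₂(n) is O(n log n)
B = n¹⁰ is O(n¹⁰)
A = n! is O(n!)

Therefore, the order from slowest to fastest is: C < B < A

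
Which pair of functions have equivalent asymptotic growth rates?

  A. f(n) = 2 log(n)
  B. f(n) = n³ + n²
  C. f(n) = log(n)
A and C

Examining each function:
  A. 2 log(n) is O(log n)
  B. n³ + n² is O(n³)
  C. log(n) is O(log n)

Functions A and C both have the same complexity class.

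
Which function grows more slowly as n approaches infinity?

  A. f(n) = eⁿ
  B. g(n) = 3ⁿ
A

f(n) = eⁿ is O(eⁿ), while g(n) = 3ⁿ is O(3ⁿ).
Since O(eⁿ) grows slower than O(3ⁿ), f(n) is dominated.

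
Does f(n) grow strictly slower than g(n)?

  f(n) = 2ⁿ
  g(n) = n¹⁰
False

f(n) = 2ⁿ is O(2ⁿ), and g(n) = n¹⁰ is O(n¹⁰).
Since O(2ⁿ) grows faster than or equal to O(n¹⁰), f(n) = o(g(n)) is false.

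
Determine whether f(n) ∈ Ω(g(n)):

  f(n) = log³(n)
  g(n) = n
False

f(n) = log³(n) is O(log³ n), and g(n) = n is O(n).
Since O(log³ n) grows slower than O(n), f(n) = Ω(g(n)) is false.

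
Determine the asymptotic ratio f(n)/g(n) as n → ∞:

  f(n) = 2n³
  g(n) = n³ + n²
2

Since 2n³ and n³ + n² have the same growth rate (O(n³)),
the ratio converges to a constant: 2.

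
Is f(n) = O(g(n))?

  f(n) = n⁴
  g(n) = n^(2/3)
False

f(n) = n⁴ is O(n⁴), and g(n) = n^(2/3) is O(n^(2/3)).
Since O(n⁴) grows faster than O(n^(2/3)), f(n) = O(g(n)) is false.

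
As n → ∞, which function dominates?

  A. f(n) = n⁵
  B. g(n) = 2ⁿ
B

f(n) = n⁵ is O(n⁵), while g(n) = 2ⁿ is O(2ⁿ).
Since O(2ⁿ) grows faster than O(n⁵), g(n) dominates.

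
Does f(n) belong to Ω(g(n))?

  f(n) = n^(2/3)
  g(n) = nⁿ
False

f(n) = n^(2/3) is O(n^(2/3)), and g(n) = nⁿ is O(nⁿ).
Since O(n^(2/3)) grows slower than O(nⁿ), f(n) = Ω(g(n)) is false.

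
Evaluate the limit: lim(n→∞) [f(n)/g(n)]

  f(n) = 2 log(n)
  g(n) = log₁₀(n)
log(100)

Since 2 log(n) and log₁₀(n) have the same growth rate (O(log n)),
the ratio converges to a constant: log(100).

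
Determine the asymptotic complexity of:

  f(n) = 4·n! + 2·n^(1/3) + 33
O(n!)

The dominant term in 4·n! + 2·n^(1/3) + 33 is 4·n!, which is Θ(n!).
Lower-order terms (2·n^(1/3), 33) are asymptotically negligible.
Constants are absorbed, so the tightest bound is O(n!).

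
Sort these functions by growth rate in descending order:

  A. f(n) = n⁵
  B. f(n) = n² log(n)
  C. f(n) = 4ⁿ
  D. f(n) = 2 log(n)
C > A > B > D

Comparing growth rates:
C = 4ⁿ is O(4ⁿ)
A = n⁵ is O(n⁵)
B = n² log(n) is O(n² log n)
D = 2 log(n) is O(log n)

Therefore, the order from fastest to slowest is: C > A > B > D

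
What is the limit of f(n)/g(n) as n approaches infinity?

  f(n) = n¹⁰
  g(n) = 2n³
∞

Since n¹⁰ (O(n¹⁰)) grows faster than 2n³ (O(n³)),
the ratio f(n)/g(n) → ∞ as n → ∞.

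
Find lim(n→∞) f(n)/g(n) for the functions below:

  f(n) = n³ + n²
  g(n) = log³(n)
∞

Since n³ + n² (O(n³)) grows faster than log³(n) (O(log³ n)),
the ratio f(n)/g(n) → ∞ as n → ∞.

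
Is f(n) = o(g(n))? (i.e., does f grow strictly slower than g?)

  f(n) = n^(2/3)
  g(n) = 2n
True

f(n) = n^(2/3) is O(n^(2/3)), and g(n) = 2n is O(n).
Since O(n^(2/3)) grows strictly slower than O(n), f(n) = o(g(n)) is true.
This means lim(n→∞) f(n)/g(n) = 0.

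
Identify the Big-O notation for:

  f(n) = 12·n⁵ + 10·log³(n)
O(n⁵)

The dominant term in 12·n⁵ + 10·log³(n) is 12·n⁵, which is Θ(n⁵).
Lower-order terms (10·log³(n)) are asymptotically negligible.
Constants are absorbed, so the tightest bound is O(n⁵).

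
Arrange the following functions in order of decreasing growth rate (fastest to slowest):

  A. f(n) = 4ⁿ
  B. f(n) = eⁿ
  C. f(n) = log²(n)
A > B > C

Comparing growth rates:
A = 4ⁿ is O(4ⁿ)
B = eⁿ is O(eⁿ)
C = log²(n) is O(log² n)

Therefore, the order from fastest to slowest is: A > B > C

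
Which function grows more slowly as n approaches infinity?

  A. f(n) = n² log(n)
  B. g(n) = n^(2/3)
B

f(n) = n² log(n) is O(n² log n), while g(n) = n^(2/3) is O(n^(2/3)).
Since O(n^(2/3)) grows slower than O(n² log n), g(n) is dominated.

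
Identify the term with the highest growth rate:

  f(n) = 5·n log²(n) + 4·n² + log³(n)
4·n²

Looking at each term:
  - 5·n log²(n) is O(n log² n)
  - 4·n² is O(n²)
  - log³(n) is O(log³ n)

The term 4·n² (O(n²)) grows fastest and dominates all others.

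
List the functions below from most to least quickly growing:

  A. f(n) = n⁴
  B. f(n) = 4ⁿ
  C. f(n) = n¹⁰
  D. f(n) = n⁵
B > C > D > A

Comparing growth rates:
B = 4ⁿ is O(4ⁿ)
C = n¹⁰ is O(n¹⁰)
D = n⁵ is O(n⁵)
A = n⁴ is O(n⁴)

Therefore, the order from fastest to slowest is: B > C > D > A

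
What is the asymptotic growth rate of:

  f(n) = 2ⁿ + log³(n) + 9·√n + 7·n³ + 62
Θ(2ⁿ)

Order the terms by growth rate: 62 ≺ log³(n) ≺ 9·√n ≺ 7·n³ ≺ 2ⁿ.
The fastest-growing term 2ⁿ dominates as n → ∞; dropping its constant factor gives Θ(2ⁿ).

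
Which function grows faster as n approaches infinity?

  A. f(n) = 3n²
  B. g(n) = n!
B

f(n) = 3n² is O(n²), while g(n) = n! is O(n!).
Since O(n!) grows faster than O(n²), g(n) dominates.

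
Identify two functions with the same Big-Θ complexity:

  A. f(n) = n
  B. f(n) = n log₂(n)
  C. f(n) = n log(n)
B and C

Examining each function:
  A. n is O(n)
  B. n log₂(n) is O(n log n)
  C. n log(n) is O(n log n)

Functions B and C both have the same complexity class.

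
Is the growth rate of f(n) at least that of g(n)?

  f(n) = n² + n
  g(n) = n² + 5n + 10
True

f(n) = n² + n and g(n) = n² + 5n + 10 are both O(n²).
Big-Ω permits equal growth rates (f ≥ c·g for some c > 0), so f(n) = Ω(g(n)) is true.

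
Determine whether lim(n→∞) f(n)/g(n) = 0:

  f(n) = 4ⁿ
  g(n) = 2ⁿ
False

f(n) = 4ⁿ is O(4ⁿ), and g(n) = 2ⁿ is O(2ⁿ).
Since O(4ⁿ) grows faster than or equal to O(2ⁿ), f(n) = o(g(n)) is false.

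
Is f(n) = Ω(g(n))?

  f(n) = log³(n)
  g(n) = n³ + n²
False

f(n) = log³(n) is O(log³ n), and g(n) = n³ + n² is O(n³).
Since O(log³ n) grows slower than O(n³), f(n) = Ω(g(n)) is false.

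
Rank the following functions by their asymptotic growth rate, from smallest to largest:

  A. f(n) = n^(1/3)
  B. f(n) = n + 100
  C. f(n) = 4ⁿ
A < B < C

Comparing growth rates:
A = n^(1/3) is O(n^(1/3))
B = n + 100 is O(n)
C = 4ⁿ is O(4ⁿ)

Therefore, the order from slowest to fastest is: A < B < C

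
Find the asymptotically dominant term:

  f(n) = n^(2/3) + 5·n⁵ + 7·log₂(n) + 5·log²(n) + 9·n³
5·n⁵

Looking at each term:
  - n^(2/3) is O(n^(2/3))
  - 5·n⁵ is O(n⁵)
  - 7·log₂(n) is O(log n)
  - 5·log²(n) is O(log² n)
  - 9·n³ is O(n³)

The term 5·n⁵ (O(n⁵)) grows fastest and dominates all others.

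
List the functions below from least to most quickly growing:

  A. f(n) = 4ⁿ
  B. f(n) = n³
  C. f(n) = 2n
C < B < A

Comparing growth rates:
C = 2n is O(n)
B = n³ is O(n³)
A = 4ⁿ is O(4ⁿ)

Therefore, the order from slowest to fastest is: C < B < A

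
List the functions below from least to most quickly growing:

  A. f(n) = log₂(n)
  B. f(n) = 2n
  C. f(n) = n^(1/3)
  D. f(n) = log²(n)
A < D < C < B

Comparing growth rates:
A = log₂(n) is O(log n)
D = log²(n) is O(log² n)
C = n^(1/3) is O(n^(1/3))
B = 2n is O(n)

Therefore, the order from slowest to fastest is: A < D < C < B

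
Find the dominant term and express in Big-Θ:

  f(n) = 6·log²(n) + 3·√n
Θ(√n)

Order the terms by growth rate: 6·log²(n) ≺ 3·√n.
The fastest-growing term 3·√n dominates as n → ∞; dropping its constant factor gives Θ(√n).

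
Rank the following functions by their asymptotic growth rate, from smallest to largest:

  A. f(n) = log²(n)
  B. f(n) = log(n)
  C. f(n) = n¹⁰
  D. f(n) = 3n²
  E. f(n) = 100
E < B < A < D < C

Comparing growth rates:
E = 100 is O(1)
B = log(n) is O(log n)
A = log²(n) is O(log² n)
D = 3n² is O(n²)
C = n¹⁰ is O(n¹⁰)

Therefore, the order from slowest to fastest is: E < B < A < D < C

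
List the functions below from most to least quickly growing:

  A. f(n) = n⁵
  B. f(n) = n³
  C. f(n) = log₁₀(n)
A > B > C

Comparing growth rates:
A = n⁵ is O(n⁵)
B = n³ is O(n³)
C = log₁₀(n) is O(log n)

Therefore, the order from fastest to slowest is: A > B > C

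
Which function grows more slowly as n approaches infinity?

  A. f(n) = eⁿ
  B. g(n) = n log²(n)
B

f(n) = eⁿ is O(eⁿ), while g(n) = n log²(n) is O(n log² n).
Since O(n log² n) grows slower than O(eⁿ), g(n) is dominated.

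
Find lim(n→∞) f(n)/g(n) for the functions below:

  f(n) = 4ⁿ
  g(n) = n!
0

Since 4ⁿ (O(4ⁿ)) grows slower than n! (O(n!)),
the ratio f(n)/g(n) → 0 as n → ∞.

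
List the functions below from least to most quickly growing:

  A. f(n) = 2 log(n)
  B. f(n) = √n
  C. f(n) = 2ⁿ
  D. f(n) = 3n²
A < B < D < C

Comparing growth rates:
A = 2 log(n) is O(log n)
B = √n is O(√n)
D = 3n² is O(n²)
C = 2ⁿ is O(2ⁿ)

Therefore, the order from slowest to fastest is: A < B < D < C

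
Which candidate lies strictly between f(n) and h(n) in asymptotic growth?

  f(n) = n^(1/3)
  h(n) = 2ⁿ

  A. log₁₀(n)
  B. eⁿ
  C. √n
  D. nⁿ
C

We need g(n) with n^(1/3) = o(g(n)) and g(n) = o(2ⁿ), i.e. O(n^(1/3)) ≺ g ≺ O(2ⁿ).
Check each option:
  A. log₁₀(n) — O(log n) does not grow strictly faster than f(n)
  B. eⁿ — O(eⁿ) does not grow strictly slower than h(n)
  C. √n — O(√n) is strictly between O(n^(1/3)) and O(2ⁿ) ✓
  D. nⁿ — O(nⁿ) does not grow strictly slower than h(n)

Only option C (√n) lies strictly between.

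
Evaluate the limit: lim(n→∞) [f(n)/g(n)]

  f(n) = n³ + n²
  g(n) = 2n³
1/2

Since n³ + n² and 2n³ have the same growth rate (O(n³)),
the ratio converges to a constant: 1/2.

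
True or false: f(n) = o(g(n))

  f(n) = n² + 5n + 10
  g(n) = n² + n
False

f(n) = n² + 5n + 10 is O(n²), and g(n) = n² + n is O(n²).
Since they have the same growth rate, f(n) = o(g(n)) is false.
(f = o(g) requires f to grow strictly slower, not equal.)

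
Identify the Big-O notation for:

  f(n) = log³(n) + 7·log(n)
O(log³ n)

The dominant term in log³(n) + 7·log(n) is log³(n), which is Θ(log³ n).
Lower-order terms (7·log(n)) are asymptotically negligible.
Constants are absorbed, so the tightest bound is O(log³ n).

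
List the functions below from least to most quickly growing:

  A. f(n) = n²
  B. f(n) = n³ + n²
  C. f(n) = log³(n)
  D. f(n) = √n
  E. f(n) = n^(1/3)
C < E < D < A < B

Comparing growth rates:
C = log³(n) is O(log³ n)
E = n^(1/3) is O(n^(1/3))
D = √n is O(√n)
A = n² is O(n²)
B = n³ + n² is O(n³)

Therefore, the order from slowest to fastest is: C < E < D < A < B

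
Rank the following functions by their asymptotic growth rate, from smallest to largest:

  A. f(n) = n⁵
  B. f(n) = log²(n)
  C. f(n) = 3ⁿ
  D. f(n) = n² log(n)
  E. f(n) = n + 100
B < E < D < A < C

Comparing growth rates:
B = log²(n) is O(log² n)
E = n + 100 is O(n)
D = n² log(n) is O(n² log n)
A = n⁵ is O(n⁵)
C = 3ⁿ is O(3ⁿ)

Therefore, the order from slowest to fastest is: B < E < D < A < C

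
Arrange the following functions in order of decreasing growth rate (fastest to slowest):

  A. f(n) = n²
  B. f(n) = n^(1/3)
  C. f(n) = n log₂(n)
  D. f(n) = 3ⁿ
D > A > C > B

Comparing growth rates:
D = 3ⁿ is O(3ⁿ)
A = n² is O(n²)
C = n log₂(n) is O(n log n)
B = n^(1/3) is O(n^(1/3))

Therefore, the order from fastest to slowest is: D > A > C > B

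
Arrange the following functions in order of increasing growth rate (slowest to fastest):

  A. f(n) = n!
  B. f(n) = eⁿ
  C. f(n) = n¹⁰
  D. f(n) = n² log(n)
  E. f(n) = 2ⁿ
D < C < E < B < A

Comparing growth rates:
D = n² log(n) is O(n² log n)
C = n¹⁰ is O(n¹⁰)
E = 2ⁿ is O(2ⁿ)
B = eⁿ is O(eⁿ)
A = n! is O(n!)

Therefore, the order from slowest to fastest is: D < C < E < B < A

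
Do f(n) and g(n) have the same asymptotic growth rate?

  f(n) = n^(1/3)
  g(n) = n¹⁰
False

f(n) = n^(1/3) is O(n^(1/3)), and g(n) = n¹⁰ is O(n¹⁰).
Since they have different growth rates, f(n) = Θ(g(n)) is false.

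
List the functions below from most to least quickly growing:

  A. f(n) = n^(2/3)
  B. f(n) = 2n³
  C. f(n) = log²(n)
B > A > C

Comparing growth rates:
B = 2n³ is O(n³)
A = n^(2/3) is O(n^(2/3))
C = log²(n) is O(log² n)

Therefore, the order from fastest to slowest is: B > A > C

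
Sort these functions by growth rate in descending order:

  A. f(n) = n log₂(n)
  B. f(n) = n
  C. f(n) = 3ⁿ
C > A > B

Comparing growth rates:
C = 3ⁿ is O(3ⁿ)
A = n log₂(n) is O(n log n)
B = n is O(n)

Therefore, the order from fastest to slowest is: C > A > B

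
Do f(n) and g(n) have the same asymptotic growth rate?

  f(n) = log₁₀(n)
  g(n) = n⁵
False

f(n) = log₁₀(n) is O(log n), and g(n) = n⁵ is O(n⁵).
Since they have different growth rates, f(n) = Θ(g(n)) is false.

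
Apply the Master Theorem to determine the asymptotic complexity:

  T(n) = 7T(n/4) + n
Θ(n^log₄(7))

Master Theorem: a = 7, b = 4, f(n) = n.
Compute the critical exponent d = log₄(7) = 1.404.
Compare f(n) = Θ(n) against n^d:
  k = 1 < d = 1.404, so f(n) = O(n^(d-ε)) — Case 1.
  The recursion cost dominates: T(n) = Θ(n^d) = Θ(n^log₄(7)).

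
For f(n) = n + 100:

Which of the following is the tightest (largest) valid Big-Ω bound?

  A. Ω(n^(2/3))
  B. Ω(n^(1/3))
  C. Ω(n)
C

f(n) = n + 100 is Ω(n).
All listed options are valid Big-Ω bounds (lower bounds),
but Ω(n) is the tightest (largest valid bound).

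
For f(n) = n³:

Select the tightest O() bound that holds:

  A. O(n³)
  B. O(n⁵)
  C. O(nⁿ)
A

f(n) = n³ is O(n³).
All listed options are valid Big-O bounds (upper bounds),
but O(n³) is the tightest (smallest valid bound).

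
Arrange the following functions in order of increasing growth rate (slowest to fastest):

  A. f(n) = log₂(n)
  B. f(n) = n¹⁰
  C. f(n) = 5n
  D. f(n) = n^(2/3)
A < D < C < B

Comparing growth rates:
A = log₂(n) is O(log n)
D = n^(2/3) is O(n^(2/3))
C = 5n is O(n)
B = n¹⁰ is O(n¹⁰)

Therefore, the order from slowest to fastest is: A < D < C < B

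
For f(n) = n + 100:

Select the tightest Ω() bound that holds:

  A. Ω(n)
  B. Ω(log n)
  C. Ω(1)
A

f(n) = n + 100 is Ω(n).
All listed options are valid Big-Ω bounds (lower bounds),
but Ω(n) is the tightest (largest valid bound).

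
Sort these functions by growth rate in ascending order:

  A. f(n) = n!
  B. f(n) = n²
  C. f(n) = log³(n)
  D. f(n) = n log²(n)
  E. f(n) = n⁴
C < D < B < E < A

Comparing growth rates:
C = log³(n) is O(log³ n)
D = n log²(n) is O(n log² n)
B = n² is O(n²)
E = n⁴ is O(n⁴)
A = n! is O(n!)

Therefore, the order from slowest to fastest is: C < D < B < E < A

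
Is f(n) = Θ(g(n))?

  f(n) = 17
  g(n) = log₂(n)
False

f(n) = 17 is O(1), and g(n) = log₂(n) is O(log n).
Since they have different growth rates, f(n) = Θ(g(n)) is false.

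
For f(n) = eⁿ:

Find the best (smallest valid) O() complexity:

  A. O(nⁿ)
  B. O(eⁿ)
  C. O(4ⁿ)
B

f(n) = eⁿ is O(eⁿ).
All listed options are valid Big-O bounds (upper bounds),
but O(eⁿ) is the tightest (smallest valid bound).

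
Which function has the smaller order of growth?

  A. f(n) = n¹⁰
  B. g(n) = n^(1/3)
B

f(n) = n¹⁰ is O(n¹⁰), while g(n) = n^(1/3) is O(n^(1/3)).
Since O(n^(1/3)) grows slower than O(n¹⁰), g(n) is dominated.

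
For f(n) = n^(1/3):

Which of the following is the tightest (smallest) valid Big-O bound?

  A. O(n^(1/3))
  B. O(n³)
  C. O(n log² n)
A

f(n) = n^(1/3) is O(n^(1/3)).
All listed options are valid Big-O bounds (upper bounds),
but O(n^(1/3)) is the tightest (smallest valid bound).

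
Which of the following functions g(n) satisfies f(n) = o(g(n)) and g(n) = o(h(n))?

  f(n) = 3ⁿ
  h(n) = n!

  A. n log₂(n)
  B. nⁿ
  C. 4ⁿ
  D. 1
C

We need g(n) with 3ⁿ = o(g(n)) and g(n) = o(n!), i.e. O(3ⁿ) ≺ g ≺ O(n!).
Check each option:
  A. n log₂(n) — O(n log n) does not grow strictly faster than f(n)
  B. nⁿ — O(nⁿ) does not grow strictly slower than h(n)
  C. 4ⁿ — O(4ⁿ) is strictly between O(3ⁿ) and O(n!) ✓
  D. 1 — O(1) does not grow strictly faster than f(n)

Only option C (4ⁿ) lies strictly between.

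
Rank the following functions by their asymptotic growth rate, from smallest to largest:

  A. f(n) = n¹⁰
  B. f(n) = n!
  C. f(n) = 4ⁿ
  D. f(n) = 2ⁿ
A < D < C < B

Comparing growth rates:
A = n¹⁰ is O(n¹⁰)
D = 2ⁿ is O(2ⁿ)
C = 4ⁿ is O(4ⁿ)
B = n! is O(n!)

Therefore, the order from slowest to fastest is: A < D < C < B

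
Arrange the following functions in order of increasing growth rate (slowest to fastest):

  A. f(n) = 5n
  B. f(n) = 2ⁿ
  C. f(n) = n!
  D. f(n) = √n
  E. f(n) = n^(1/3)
E < D < A < B < C

Comparing growth rates:
E = n^(1/3) is O(n^(1/3))
D = √n is O(√n)
A = 5n is O(n)
B = 2ⁿ is O(2ⁿ)
C = n! is O(n!)

Therefore, the order from slowest to fastest is: E < D < A < B < C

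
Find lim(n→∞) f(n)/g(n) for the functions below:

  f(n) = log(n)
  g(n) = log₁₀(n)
log(10)

Since log(n) and log₁₀(n) have the same growth rate (O(log n)),
the ratio converges to a constant: log(10).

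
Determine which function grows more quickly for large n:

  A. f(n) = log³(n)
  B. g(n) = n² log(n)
B

f(n) = log³(n) is O(log³ n), while g(n) = n² log(n) is O(n² log n).
Since O(n² log n) grows faster than O(log³ n), g(n) dominates.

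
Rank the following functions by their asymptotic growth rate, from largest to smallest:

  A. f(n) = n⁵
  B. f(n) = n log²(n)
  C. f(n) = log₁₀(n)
A > B > C

Comparing growth rates:
A = n⁵ is O(n⁵)
B = n log²(n) is O(n log² n)
C = log₁₀(n) is O(log n)

Therefore, the order from fastest to slowest is: A > B > C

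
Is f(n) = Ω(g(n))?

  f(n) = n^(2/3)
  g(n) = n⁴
False

f(n) = n^(2/3) is O(n^(2/3)), and g(n) = n⁴ is O(n⁴).
Since O(n^(2/3)) grows slower than O(n⁴), f(n) = Ω(g(n)) is false.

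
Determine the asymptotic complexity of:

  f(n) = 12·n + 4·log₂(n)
O(n)

The dominant term in 12·n + 4·log₂(n) is 12·n, which is Θ(n).
Lower-order terms (4·log₂(n)) are asymptotically negligible.
Constants are absorbed, so the tightest bound is O(n).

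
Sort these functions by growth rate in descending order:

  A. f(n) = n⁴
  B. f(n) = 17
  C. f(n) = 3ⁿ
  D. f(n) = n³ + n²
C > A > D > B

Comparing growth rates:
C = 3ⁿ is O(3ⁿ)
A = n⁴ is O(n⁴)
D = n³ + n² is O(n³)
B = 17 is O(1)

Therefore, the order from fastest to slowest is: C > A > D > B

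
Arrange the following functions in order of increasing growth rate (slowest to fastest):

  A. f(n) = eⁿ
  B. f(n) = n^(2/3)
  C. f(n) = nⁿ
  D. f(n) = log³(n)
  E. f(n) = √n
D < E < B < A < C

Comparing growth rates:
D = log³(n) is O(log³ n)
E = √n is O(√n)
B = n^(2/3) is O(n^(2/3))
A = eⁿ is O(eⁿ)
C = nⁿ is O(nⁿ)

Therefore, the order from slowest to fastest is: D < E < B < A < C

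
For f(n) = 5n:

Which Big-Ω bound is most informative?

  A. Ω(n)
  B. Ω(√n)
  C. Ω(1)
A

f(n) = 5n is Ω(n).
All listed options are valid Big-Ω bounds (lower bounds),
but Ω(n) is the tightest (largest valid bound).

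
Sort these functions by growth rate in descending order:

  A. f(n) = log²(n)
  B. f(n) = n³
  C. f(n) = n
B > C > A

Comparing growth rates:
B = n³ is O(n³)
C = n is O(n)
A = log²(n) is O(log² n)

Therefore, the order from fastest to slowest is: B > C > A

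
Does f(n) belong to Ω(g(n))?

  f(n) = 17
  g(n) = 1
True

f(n) = 17 and g(n) = 1 are both O(1).
Big-Ω permits equal growth rates (f ≥ c·g for some c > 0), so f(n) = Ω(g(n)) is true.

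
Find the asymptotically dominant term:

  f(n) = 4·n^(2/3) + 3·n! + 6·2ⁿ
3·n!

Looking at each term:
  - 4·n^(2/3) is O(n^(2/3))
  - 3·n! is O(n!)
  - 6·2ⁿ is O(2ⁿ)

The term 3·n! (O(n!)) grows fastest and dominates all others.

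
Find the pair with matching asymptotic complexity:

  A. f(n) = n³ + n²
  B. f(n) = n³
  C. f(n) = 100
A and B

Examining each function:
  A. n³ + n² is O(n³)
  B. n³ is O(n³)
  C. 100 is O(1)

Functions A and B both have the same complexity class.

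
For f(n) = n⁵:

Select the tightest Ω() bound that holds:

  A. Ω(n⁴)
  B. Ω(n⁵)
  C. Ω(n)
B

f(n) = n⁵ is Ω(n⁵).
All listed options are valid Big-Ω bounds (lower bounds),
but Ω(n⁵) is the tightest (largest valid bound).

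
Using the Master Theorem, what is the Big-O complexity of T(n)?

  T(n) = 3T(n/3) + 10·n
Θ(n log n)

Master Theorem: a = 3, b = 3, f(n) = 10·n.
Compute the critical exponent d = log₃(3) = 1.
Compare f(n) = Θ(n) against n^d:
  k = 1 = d, so f(n) = Θ(n^d) — Case 2.
  Work is balanced across levels: T(n) = Θ(n^d log n) = Θ(n log n).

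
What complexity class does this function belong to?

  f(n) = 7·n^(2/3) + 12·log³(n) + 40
O(n^(2/3))

The dominant term in 7·n^(2/3) + 12·log³(n) + 40 is 7·n^(2/3), which is Θ(n^(2/3)).
Lower-order terms (12·log³(n), 40) are asymptotically negligible.
Constants are absorbed, so the tightest bound is O(n^(2/3)).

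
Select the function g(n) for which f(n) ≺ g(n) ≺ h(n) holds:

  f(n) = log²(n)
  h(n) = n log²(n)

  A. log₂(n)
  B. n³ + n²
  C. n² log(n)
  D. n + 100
D

We need g(n) with log²(n) = o(g(n)) and g(n) = o(n log²(n)), i.e. O(log² n) ≺ g ≺ O(n log² n).
Check each option:
  A. log₂(n) — O(log n) does not grow strictly faster than f(n)
  B. n³ + n² — O(n³) does not grow strictly slower than h(n)
  C. n² log(n) — O(n² log n) does not grow strictly slower than h(n)
  D. n + 100 — O(n) is strictly between O(log² n) and O(n log² n) ✓

Only option D (n + 100) lies strictly between.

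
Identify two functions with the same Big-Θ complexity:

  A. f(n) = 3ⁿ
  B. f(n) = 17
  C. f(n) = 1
B and C

Examining each function:
  A. 3ⁿ is O(3ⁿ)
  B. 17 is O(1)
  C. 1 is O(1)

Functions B and C both have the same complexity class.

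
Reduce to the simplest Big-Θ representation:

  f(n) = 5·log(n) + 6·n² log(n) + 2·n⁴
Θ(n⁴)

Order the terms by growth rate: 5·log(n) ≺ 6·n² log(n) ≺ 2·n⁴.
The fastest-growing term 2·n⁴ dominates as n → ∞; dropping its constant factor gives Θ(n⁴).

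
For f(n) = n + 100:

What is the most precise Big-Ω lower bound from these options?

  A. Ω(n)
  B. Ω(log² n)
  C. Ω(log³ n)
A

f(n) = n + 100 is Ω(n).
All listed options are valid Big-Ω bounds (lower bounds),
but Ω(n) is the tightest (largest valid bound).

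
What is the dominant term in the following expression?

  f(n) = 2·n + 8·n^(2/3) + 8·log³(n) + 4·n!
4·n!

Looking at each term:
  - 2·n is O(n)
  - 8·n^(2/3) is O(n^(2/3))
  - 8·log³(n) is O(log³ n)
  - 4·n! is O(n!)

The term 4·n! (O(n!)) grows fastest and dominates all others.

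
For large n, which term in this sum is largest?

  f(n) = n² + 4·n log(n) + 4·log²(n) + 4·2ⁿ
4·2ⁿ

Looking at each term:
  - n² is O(n²)
  - 4·n log(n) is O(n log n)
  - 4·log²(n) is O(log² n)
  - 4·2ⁿ is O(2ⁿ)

The term 4·2ⁿ (O(2ⁿ)) grows fastest and dominates all others.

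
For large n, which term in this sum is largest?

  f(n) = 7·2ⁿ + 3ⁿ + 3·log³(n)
3ⁿ

Looking at each term:
  - 7·2ⁿ is O(2ⁿ)
  - 3ⁿ is O(3ⁿ)
  - 3·log³(n) is O(log³ n)

The term 3ⁿ (O(3ⁿ)) grows fastest and dominates all others.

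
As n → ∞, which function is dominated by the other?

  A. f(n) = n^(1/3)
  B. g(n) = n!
A

f(n) = n^(1/3) is O(n^(1/3)), while g(n) = n! is O(n!).
Since O(n^(1/3)) grows slower than O(n!), f(n) is dominated.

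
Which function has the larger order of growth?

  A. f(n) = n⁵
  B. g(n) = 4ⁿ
B

f(n) = n⁵ is O(n⁵), while g(n) = 4ⁿ is O(4ⁿ).
Since O(4ⁿ) grows faster than O(n⁵), g(n) dominates.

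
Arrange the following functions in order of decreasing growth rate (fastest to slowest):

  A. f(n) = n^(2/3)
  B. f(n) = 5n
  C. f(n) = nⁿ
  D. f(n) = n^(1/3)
C > B > A > D

Comparing growth rates:
C = nⁿ is O(nⁿ)
B = 5n is O(n)
A = n^(2/3) is O(n^(2/3))
D = n^(1/3) is O(n^(1/3))

Therefore, the order from fastest to slowest is: C > B > A > D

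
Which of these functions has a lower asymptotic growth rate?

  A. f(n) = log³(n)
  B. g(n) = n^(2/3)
A

f(n) = log³(n) is O(log³ n), while g(n) = n^(2/3) is O(n^(2/3)).
Since O(log³ n) grows slower than O(n^(2/3)), f(n) is dominated.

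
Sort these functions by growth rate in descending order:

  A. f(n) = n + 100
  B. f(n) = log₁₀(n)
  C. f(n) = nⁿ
C > A > B

Comparing growth rates:
C = nⁿ is O(nⁿ)
A = n + 100 is O(n)
B = log₁₀(n) is O(log n)

Therefore, the order from fastest to slowest is: C > A > B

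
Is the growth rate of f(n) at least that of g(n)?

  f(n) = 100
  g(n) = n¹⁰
False

f(n) = 100 is O(1), and g(n) = n¹⁰ is O(n¹⁰).
Since O(1) grows slower than O(n¹⁰), f(n) = Ω(g(n)) is false.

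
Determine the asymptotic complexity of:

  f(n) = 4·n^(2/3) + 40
O(n^(2/3))

The dominant term in 4·n^(2/3) + 40 is 4·n^(2/3), which is Θ(n^(2/3)).
Lower-order terms (40) are asymptotically negligible.
Constants are absorbed, so the tightest bound is O(n^(2/3)).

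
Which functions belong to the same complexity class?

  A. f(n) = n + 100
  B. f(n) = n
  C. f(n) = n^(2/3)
A and B

Examining each function:
  A. n + 100 is O(n)
  B. n is O(n)
  C. n^(2/3) is O(n^(2/3))

Functions A and B both have the same complexity class.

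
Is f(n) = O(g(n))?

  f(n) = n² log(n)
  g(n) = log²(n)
False

f(n) = n² log(n) is O(n² log n), and g(n) = log²(n) is O(log² n).
Since O(n² log n) grows faster than O(log² n), f(n) = O(g(n)) is false.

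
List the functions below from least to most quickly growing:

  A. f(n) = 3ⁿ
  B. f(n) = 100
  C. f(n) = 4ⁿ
B < A < C

Comparing growth rates:
B = 100 is O(1)
A = 3ⁿ is O(3ⁿ)
C = 4ⁿ is O(4ⁿ)

Therefore, the order from slowest to fastest is: B < A < C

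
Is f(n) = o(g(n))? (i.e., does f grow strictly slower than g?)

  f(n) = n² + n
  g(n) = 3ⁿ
True

f(n) = n² + n is O(n²), and g(n) = 3ⁿ is O(3ⁿ).
Since O(n²) grows strictly slower than O(3ⁿ), f(n) = o(g(n)) is true.
This means lim(n→∞) f(n)/g(n) = 0.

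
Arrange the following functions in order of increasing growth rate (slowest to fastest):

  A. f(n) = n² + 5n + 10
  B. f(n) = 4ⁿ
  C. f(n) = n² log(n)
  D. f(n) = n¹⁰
A < C < D < B

Comparing growth rates:
A = n² + 5n + 10 is O(n²)
C = n² log(n) is O(n² log n)
D = n¹⁰ is O(n¹⁰)
B = 4ⁿ is O(4ⁿ)

Therefore, the order from slowest to fastest is: A < C < D < B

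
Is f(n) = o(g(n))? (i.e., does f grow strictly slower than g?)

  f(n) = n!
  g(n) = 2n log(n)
False

f(n) = n! is O(n!), and g(n) = 2n log(n) is O(n log n).
Since O(n!) grows faster than or equal to O(n log n), f(n) = o(g(n)) is false.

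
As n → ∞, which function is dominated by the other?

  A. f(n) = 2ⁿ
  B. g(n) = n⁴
B

f(n) = 2ⁿ is O(2ⁿ), while g(n) = n⁴ is O(n⁴).
Since O(n⁴) grows slower than O(2ⁿ), g(n) is dominated.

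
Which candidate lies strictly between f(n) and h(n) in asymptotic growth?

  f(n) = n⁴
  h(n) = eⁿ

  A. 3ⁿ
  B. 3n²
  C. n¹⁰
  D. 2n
C

We need g(n) with n⁴ = o(g(n)) and g(n) = o(eⁿ), i.e. O(n⁴) ≺ g ≺ O(eⁿ).
Check each option:
  A. 3ⁿ — O(3ⁿ) does not grow strictly slower than h(n)
  B. 3n² — O(n²) does not grow strictly faster than f(n)
  C. n¹⁰ — O(n¹⁰) is strictly between O(n⁴) and O(eⁿ) ✓
  D. 2n — O(n) does not grow strictly faster than f(n)

Only option C (n¹⁰) lies strictly between.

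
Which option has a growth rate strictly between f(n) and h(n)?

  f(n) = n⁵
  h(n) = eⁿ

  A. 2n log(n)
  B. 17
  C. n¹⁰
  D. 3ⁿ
C

We need g(n) with n⁵ = o(g(n)) and g(n) = o(eⁿ), i.e. O(n⁵) ≺ g ≺ O(eⁿ).
Check each option:
  A. 2n log(n) — O(n log n) does not grow strictly faster than f(n)
  B. 17 — O(1) does not grow strictly faster than f(n)
  C. n¹⁰ — O(n¹⁰) is strictly between O(n⁵) and O(eⁿ) ✓
  D. 3ⁿ — O(3ⁿ) does not grow strictly slower than h(n)

Only option C (n¹⁰) lies strictly between.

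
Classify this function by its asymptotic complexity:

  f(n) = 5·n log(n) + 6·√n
O(n log n)

The dominant term in 5·n log(n) + 6·√n is 5·n log(n), which is Θ(n log n).
Lower-order terms (6·√n) are asymptotically negligible.
Constants are absorbed, so the tightest bound is O(n log n).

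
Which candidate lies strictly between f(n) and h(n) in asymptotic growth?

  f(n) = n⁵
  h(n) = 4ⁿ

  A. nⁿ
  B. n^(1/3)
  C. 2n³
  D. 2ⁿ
D

We need g(n) with n⁵ = o(g(n)) and g(n) = o(4ⁿ), i.e. O(n⁵) ≺ g ≺ O(4ⁿ).
Check each option:
  A. nⁿ — O(nⁿ) does not grow strictly slower than h(n)
  B. n^(1/3) — O(n^(1/3)) does not grow strictly faster than f(n)
  C. 2n³ — O(n³) does not grow strictly faster than f(n)
  D. 2ⁿ — O(2ⁿ) is strictly between O(n⁵) and O(4ⁿ) ✓

Only option D (2ⁿ) lies strictly between.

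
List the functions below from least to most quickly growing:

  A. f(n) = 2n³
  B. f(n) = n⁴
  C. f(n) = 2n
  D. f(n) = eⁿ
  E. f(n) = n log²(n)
C < E < A < B < D

Comparing growth rates:
C = 2n is O(n)
E = n log²(n) is O(n log² n)
A = 2n³ is O(n³)
B = n⁴ is O(n⁴)
D = eⁿ is O(eⁿ)

Therefore, the order from slowest to fastest is: C < E < A < B < D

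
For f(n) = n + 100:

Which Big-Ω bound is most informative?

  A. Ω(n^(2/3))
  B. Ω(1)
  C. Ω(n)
C

f(n) = n + 100 is Ω(n).
All listed options are valid Big-Ω bounds (lower bounds),
but Ω(n) is the tightest (largest valid bound).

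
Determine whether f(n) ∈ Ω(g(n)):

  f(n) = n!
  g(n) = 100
True

f(n) = n! is O(n!), and g(n) = 100 is O(1).
Since O(n!) grows at least as fast as O(1), f(n) = Ω(g(n)) is true.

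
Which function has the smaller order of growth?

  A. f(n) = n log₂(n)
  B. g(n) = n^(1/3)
B

f(n) = n log₂(n) is O(n log n), while g(n) = n^(1/3) is O(n^(1/3)).
Since O(n^(1/3)) grows slower than O(n log n), g(n) is dominated.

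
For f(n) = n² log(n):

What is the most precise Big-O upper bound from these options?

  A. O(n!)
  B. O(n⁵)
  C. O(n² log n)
C

f(n) = n² log(n) is O(n² log n).
All listed options are valid Big-O bounds (upper bounds),
but O(n² log n) is the tightest (smallest valid bound).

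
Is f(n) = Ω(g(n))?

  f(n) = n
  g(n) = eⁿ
False

f(n) = n is O(n), and g(n) = eⁿ is O(eⁿ).
Since O(n) grows slower than O(eⁿ), f(n) = Ω(g(n)) is false.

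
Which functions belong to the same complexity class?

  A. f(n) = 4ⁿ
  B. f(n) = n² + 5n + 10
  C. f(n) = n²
B and C

Examining each function:
  A. 4ⁿ is O(4ⁿ)
  B. n² + 5n + 10 is O(n²)
  C. n² is O(n²)

Functions B and C both have the same complexity class.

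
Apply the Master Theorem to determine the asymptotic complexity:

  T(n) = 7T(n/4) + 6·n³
Θ(n³)

Master Theorem: a = 7, b = 4, f(n) = 6·n³.
Compute the critical exponent d = log₄(7) = 1.404.
Compare f(n) = Θ(n³) against n^d:
  k = 3 > d = 1.404, so f(n) = Ω(n^(d+ε)) — Case 3.
  Regularity: a·(n/b)^3/n^3 = a/b^3 = 7/64 < 1 ✓.
  The top-level work dominates: T(n) = Θ(f(n)) = Θ(n³).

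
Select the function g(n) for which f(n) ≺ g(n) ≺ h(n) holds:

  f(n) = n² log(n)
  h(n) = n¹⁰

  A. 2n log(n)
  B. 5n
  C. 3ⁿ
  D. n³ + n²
D

We need g(n) with n² log(n) = o(g(n)) and g(n) = o(n¹⁰), i.e. O(n² log n) ≺ g ≺ O(n¹⁰).
Check each option:
  A. 2n log(n) — O(n log n) does not grow strictly faster than f(n)
  B. 5n — O(n) does not grow strictly faster than f(n)
  C. 3ⁿ — O(3ⁿ) does not grow strictly slower than h(n)
  D. n³ + n² — O(n³) is strictly between O(n² log n) and O(n¹⁰) ✓

Only option D (n³ + n²) lies strictly between.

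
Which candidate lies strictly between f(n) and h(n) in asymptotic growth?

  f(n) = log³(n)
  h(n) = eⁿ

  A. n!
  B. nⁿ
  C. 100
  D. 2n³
D

We need g(n) with log³(n) = o(g(n)) and g(n) = o(eⁿ), i.e. O(log³ n) ≺ g ≺ O(eⁿ).
Check each option:
  A. n! — O(n!) does not grow strictly slower than h(n)
  B. nⁿ — O(nⁿ) does not grow strictly slower than h(n)
  C. 100 — O(1) does not grow strictly faster than f(n)
  D. 2n³ — O(n³) is strictly between O(log³ n) and O(eⁿ) ✓

Only option D (2n³) lies strictly between.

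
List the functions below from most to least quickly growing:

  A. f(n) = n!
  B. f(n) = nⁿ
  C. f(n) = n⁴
B > A > C

Comparing growth rates:
B = nⁿ is O(nⁿ)
A = n! is O(n!)
C = n⁴ is O(n⁴)

Therefore, the order from fastest to slowest is: B > A > C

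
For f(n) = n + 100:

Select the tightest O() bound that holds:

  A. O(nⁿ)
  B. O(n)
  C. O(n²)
B

f(n) = n + 100 is O(n).
All listed options are valid Big-O bounds (upper bounds),
but O(n) is the tightest (smallest valid bound).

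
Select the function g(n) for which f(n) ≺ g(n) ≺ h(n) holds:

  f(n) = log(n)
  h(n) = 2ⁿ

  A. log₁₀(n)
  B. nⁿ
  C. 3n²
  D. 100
C

We need g(n) with log(n) = o(g(n)) and g(n) = o(2ⁿ), i.e. O(log n) ≺ g ≺ O(2ⁿ).
Check each option:
  A. log₁₀(n) — O(log n) does not grow strictly faster than f(n)
  B. nⁿ — O(nⁿ) does not grow strictly slower than h(n)
  C. 3n² — O(n²) is strictly between O(log n) and O(2ⁿ) ✓
  D. 100 — O(1) does not grow strictly faster than f(n)

Only option C (3n²) lies strictly between.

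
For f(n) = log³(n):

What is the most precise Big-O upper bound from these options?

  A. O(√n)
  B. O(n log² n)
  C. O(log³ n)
C

f(n) = log³(n) is O(log³ n).
All listed options are valid Big-O bounds (upper bounds),
but O(log³ n) is the tightest (smallest valid bound).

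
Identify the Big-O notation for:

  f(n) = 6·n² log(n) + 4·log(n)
O(n² log n)

The dominant term in 6·n² log(n) + 4·log(n) is 6·n² log(n), which is Θ(n² log n).
Lower-order terms (4·log(n)) are asymptotically negligible.
Constants are absorbed, so the tightest bound is O(n² log n).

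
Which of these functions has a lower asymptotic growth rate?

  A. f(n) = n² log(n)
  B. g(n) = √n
B

f(n) = n² log(n) is O(n² log n), while g(n) = √n is O(√n).
Since O(√n) grows slower than O(n² log n), g(n) is dominated.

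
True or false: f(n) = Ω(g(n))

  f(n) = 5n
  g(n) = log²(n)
True

f(n) = 5n is O(n), and g(n) = log²(n) is O(log² n).
Since O(n) grows at least as fast as O(log² n), f(n) = Ω(g(n)) is true.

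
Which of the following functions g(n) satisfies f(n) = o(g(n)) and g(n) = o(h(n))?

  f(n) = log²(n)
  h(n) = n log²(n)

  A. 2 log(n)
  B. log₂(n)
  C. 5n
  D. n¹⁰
C

We need g(n) with log²(n) = o(g(n)) and g(n) = o(n log²(n)), i.e. O(log² n) ≺ g ≺ O(n log² n).
Check each option:
  A. 2 log(n) — O(log n) does not grow strictly faster than f(n)
  B. log₂(n) — O(log n) does not grow strictly faster than f(n)
  C. 5n — O(n) is strictly between O(log² n) and O(n log² n) ✓
  D. n¹⁰ — O(n¹⁰) does not grow strictly slower than h(n)

Only option C (5n) lies strictly between.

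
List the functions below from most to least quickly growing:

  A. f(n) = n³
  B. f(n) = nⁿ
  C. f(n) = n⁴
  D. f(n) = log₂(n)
B > C > A > D

Comparing growth rates:
B = nⁿ is O(nⁿ)
C = n⁴ is O(n⁴)
A = n³ is O(n³)
D = log₂(n) is O(log n)

Therefore, the order from fastest to slowest is: B > C > A > D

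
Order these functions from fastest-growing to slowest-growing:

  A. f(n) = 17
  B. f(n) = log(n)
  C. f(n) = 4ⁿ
C > B > A

Comparing growth rates:
C = 4ⁿ is O(4ⁿ)
B = log(n) is O(log n)
A = 17 is O(1)

Therefore, the order from fastest to slowest is: C > B > A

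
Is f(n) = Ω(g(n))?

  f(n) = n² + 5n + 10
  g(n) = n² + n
True

f(n) = n² + 5n + 10 and g(n) = n² + n are both O(n²).
Big-Ω permits equal growth rates (f ≥ c·g for some c > 0), so f(n) = Ω(g(n)) is true.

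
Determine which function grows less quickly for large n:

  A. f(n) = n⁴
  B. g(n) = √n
B

f(n) = n⁴ is O(n⁴), while g(n) = √n is O(√n).
Since O(√n) grows slower than O(n⁴), g(n) is dominated.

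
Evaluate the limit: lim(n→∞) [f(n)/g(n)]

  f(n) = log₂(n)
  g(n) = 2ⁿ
0

Since log₂(n) (O(log n)) grows slower than 2ⁿ (O(2ⁿ)),
the ratio f(n)/g(n) → 0 as n → ∞.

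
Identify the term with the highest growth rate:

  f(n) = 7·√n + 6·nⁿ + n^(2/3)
6·nⁿ

Looking at each term:
  - 7·√n is O(√n)
  - 6·nⁿ is O(nⁿ)
  - n^(2/3) is O(n^(2/3))

The term 6·nⁿ (O(nⁿ)) grows fastest and dominates all others.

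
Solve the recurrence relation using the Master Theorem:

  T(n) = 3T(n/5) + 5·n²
Θ(n²)

Master Theorem: a = 3, b = 5, f(n) = 5·n².
Compute the critical exponent d = log₅(3) = 0.683.
Compare f(n) = Θ(n²) against n^d:
  k = 2 > d = 0.683, so f(n) = Ω(n^(d+ε)) — Case 3.
  Regularity: a·(n/b)^2/n^2 = a/b^2 = 3/25 < 1 ✓.
  The top-level work dominates: T(n) = Θ(f(n)) = Θ(n²).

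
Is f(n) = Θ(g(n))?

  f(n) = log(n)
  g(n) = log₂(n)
True

f(n) = log(n) and g(n) = log₂(n) are both O(log n).
Since they have the same asymptotic growth rate, f(n) = Θ(g(n)) is true.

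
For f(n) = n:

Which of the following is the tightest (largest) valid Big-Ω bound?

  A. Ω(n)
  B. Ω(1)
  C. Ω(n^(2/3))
A

f(n) = n is Ω(n).
All listed options are valid Big-Ω bounds (lower bounds),
but Ω(n) is the tightest (largest valid bound).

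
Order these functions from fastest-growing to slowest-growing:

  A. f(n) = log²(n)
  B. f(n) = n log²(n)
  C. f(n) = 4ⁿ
C > B > A

Comparing growth rates:
C = 4ⁿ is O(4ⁿ)
B = n log²(n) is O(n log² n)
A = log²(n) is O(log² n)

Therefore, the order from fastest to slowest is: C > B > A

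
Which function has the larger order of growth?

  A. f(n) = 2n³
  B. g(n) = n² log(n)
A

f(n) = 2n³ is O(n³), while g(n) = n² log(n) is O(n² log n).
Since O(n³) grows faster than O(n² log n), f(n) dominates.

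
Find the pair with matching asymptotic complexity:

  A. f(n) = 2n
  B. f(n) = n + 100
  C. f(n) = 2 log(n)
A and B

Examining each function:
  A. 2n is O(n)
  B. n + 100 is O(n)
  C. 2 log(n) is O(log n)

Functions A and B both have the same complexity class.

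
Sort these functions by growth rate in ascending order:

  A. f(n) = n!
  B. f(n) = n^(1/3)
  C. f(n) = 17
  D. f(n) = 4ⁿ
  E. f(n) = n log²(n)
C < B < E < D < A

Comparing growth rates:
C = 17 is O(1)
B = n^(1/3) is O(n^(1/3))
E = n log²(n) is O(n log² n)
D = 4ⁿ is O(4ⁿ)
A = n! is O(n!)

Therefore, the order from slowest to fastest is: C < B < E < D < A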